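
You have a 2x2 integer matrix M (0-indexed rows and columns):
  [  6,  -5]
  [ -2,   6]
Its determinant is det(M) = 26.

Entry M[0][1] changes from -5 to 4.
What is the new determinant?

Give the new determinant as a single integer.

Answer: 44

Derivation:
det is linear in row 0: changing M[0][1] by delta changes det by delta * cofactor(0,1).
Cofactor C_01 = (-1)^(0+1) * minor(0,1) = 2
Entry delta = 4 - -5 = 9
Det delta = 9 * 2 = 18
New det = 26 + 18 = 44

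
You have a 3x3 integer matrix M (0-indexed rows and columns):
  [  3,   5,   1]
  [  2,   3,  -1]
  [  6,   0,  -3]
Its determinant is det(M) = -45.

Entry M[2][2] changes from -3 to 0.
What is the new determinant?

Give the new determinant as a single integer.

Answer: -48

Derivation:
det is linear in row 2: changing M[2][2] by delta changes det by delta * cofactor(2,2).
Cofactor C_22 = (-1)^(2+2) * minor(2,2) = -1
Entry delta = 0 - -3 = 3
Det delta = 3 * -1 = -3
New det = -45 + -3 = -48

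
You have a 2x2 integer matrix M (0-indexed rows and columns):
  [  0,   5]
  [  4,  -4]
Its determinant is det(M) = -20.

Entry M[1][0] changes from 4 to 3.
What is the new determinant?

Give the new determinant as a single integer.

det is linear in row 1: changing M[1][0] by delta changes det by delta * cofactor(1,0).
Cofactor C_10 = (-1)^(1+0) * minor(1,0) = -5
Entry delta = 3 - 4 = -1
Det delta = -1 * -5 = 5
New det = -20 + 5 = -15

Answer: -15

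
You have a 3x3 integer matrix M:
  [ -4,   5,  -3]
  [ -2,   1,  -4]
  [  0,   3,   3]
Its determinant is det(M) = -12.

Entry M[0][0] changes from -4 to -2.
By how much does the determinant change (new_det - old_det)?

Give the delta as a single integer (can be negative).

Cofactor C_00 = 15
Entry delta = -2 - -4 = 2
Det delta = entry_delta * cofactor = 2 * 15 = 30

Answer: 30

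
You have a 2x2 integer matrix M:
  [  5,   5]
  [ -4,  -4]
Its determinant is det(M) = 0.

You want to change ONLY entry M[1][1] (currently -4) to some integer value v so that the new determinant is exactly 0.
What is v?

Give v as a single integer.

Answer: -4

Derivation:
det is linear in entry M[1][1]: det = old_det + (v - -4) * C_11
Cofactor C_11 = 5
Want det = 0: 0 + (v - -4) * 5 = 0
  (v - -4) = 0 / 5 = 0
  v = -4 + (0) = -4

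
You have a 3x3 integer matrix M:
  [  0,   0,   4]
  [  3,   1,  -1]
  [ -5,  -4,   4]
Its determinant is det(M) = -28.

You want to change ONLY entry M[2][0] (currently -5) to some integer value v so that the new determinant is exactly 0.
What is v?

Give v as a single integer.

Answer: -12

Derivation:
det is linear in entry M[2][0]: det = old_det + (v - -5) * C_20
Cofactor C_20 = -4
Want det = 0: -28 + (v - -5) * -4 = 0
  (v - -5) = 28 / -4 = -7
  v = -5 + (-7) = -12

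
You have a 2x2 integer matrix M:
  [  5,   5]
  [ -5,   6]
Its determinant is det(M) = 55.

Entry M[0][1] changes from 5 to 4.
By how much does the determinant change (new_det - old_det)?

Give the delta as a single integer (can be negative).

Answer: -5

Derivation:
Cofactor C_01 = 5
Entry delta = 4 - 5 = -1
Det delta = entry_delta * cofactor = -1 * 5 = -5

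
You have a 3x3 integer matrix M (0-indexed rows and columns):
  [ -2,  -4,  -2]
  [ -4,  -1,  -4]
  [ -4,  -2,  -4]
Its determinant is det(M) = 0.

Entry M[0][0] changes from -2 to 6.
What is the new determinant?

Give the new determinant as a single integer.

det is linear in row 0: changing M[0][0] by delta changes det by delta * cofactor(0,0).
Cofactor C_00 = (-1)^(0+0) * minor(0,0) = -4
Entry delta = 6 - -2 = 8
Det delta = 8 * -4 = -32
New det = 0 + -32 = -32

Answer: -32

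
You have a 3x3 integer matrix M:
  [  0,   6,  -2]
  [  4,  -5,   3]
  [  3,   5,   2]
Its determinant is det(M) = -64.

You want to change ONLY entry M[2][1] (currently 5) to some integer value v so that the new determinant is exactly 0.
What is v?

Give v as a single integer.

det is linear in entry M[2][1]: det = old_det + (v - 5) * C_21
Cofactor C_21 = -8
Want det = 0: -64 + (v - 5) * -8 = 0
  (v - 5) = 64 / -8 = -8
  v = 5 + (-8) = -3

Answer: -3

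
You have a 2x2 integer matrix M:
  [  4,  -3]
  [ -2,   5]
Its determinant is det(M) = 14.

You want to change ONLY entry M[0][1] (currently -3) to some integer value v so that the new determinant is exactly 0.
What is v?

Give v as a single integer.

det is linear in entry M[0][1]: det = old_det + (v - -3) * C_01
Cofactor C_01 = 2
Want det = 0: 14 + (v - -3) * 2 = 0
  (v - -3) = -14 / 2 = -7
  v = -3 + (-7) = -10

Answer: -10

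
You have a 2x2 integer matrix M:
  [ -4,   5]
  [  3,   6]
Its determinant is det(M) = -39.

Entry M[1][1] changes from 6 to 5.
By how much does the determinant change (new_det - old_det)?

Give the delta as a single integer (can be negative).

Cofactor C_11 = -4
Entry delta = 5 - 6 = -1
Det delta = entry_delta * cofactor = -1 * -4 = 4

Answer: 4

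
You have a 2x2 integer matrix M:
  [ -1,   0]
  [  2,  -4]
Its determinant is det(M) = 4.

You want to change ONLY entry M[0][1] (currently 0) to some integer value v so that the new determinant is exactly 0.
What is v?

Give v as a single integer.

Answer: 2

Derivation:
det is linear in entry M[0][1]: det = old_det + (v - 0) * C_01
Cofactor C_01 = -2
Want det = 0: 4 + (v - 0) * -2 = 0
  (v - 0) = -4 / -2 = 2
  v = 0 + (2) = 2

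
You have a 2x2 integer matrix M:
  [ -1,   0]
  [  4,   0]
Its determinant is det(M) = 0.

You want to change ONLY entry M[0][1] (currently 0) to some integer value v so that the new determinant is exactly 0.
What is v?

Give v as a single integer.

det is linear in entry M[0][1]: det = old_det + (v - 0) * C_01
Cofactor C_01 = -4
Want det = 0: 0 + (v - 0) * -4 = 0
  (v - 0) = 0 / -4 = 0
  v = 0 + (0) = 0

Answer: 0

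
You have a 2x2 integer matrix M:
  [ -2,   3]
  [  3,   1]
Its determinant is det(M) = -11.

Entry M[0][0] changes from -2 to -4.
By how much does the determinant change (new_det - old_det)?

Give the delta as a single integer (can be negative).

Answer: -2

Derivation:
Cofactor C_00 = 1
Entry delta = -4 - -2 = -2
Det delta = entry_delta * cofactor = -2 * 1 = -2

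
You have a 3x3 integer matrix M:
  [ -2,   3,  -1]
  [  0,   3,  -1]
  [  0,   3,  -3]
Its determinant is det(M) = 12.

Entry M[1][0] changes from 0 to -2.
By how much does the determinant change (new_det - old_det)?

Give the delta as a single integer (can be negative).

Cofactor C_10 = 6
Entry delta = -2 - 0 = -2
Det delta = entry_delta * cofactor = -2 * 6 = -12

Answer: -12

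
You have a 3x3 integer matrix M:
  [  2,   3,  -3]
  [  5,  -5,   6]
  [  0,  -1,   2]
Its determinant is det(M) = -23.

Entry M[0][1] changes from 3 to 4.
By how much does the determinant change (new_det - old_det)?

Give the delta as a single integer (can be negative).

Answer: -10

Derivation:
Cofactor C_01 = -10
Entry delta = 4 - 3 = 1
Det delta = entry_delta * cofactor = 1 * -10 = -10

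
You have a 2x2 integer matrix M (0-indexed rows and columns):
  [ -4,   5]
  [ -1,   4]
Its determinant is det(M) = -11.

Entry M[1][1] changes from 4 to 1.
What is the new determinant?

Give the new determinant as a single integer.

Answer: 1

Derivation:
det is linear in row 1: changing M[1][1] by delta changes det by delta * cofactor(1,1).
Cofactor C_11 = (-1)^(1+1) * minor(1,1) = -4
Entry delta = 1 - 4 = -3
Det delta = -3 * -4 = 12
New det = -11 + 12 = 1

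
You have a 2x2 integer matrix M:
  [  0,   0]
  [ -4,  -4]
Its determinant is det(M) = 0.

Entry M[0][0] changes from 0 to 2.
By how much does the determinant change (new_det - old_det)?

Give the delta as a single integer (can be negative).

Cofactor C_00 = -4
Entry delta = 2 - 0 = 2
Det delta = entry_delta * cofactor = 2 * -4 = -8

Answer: -8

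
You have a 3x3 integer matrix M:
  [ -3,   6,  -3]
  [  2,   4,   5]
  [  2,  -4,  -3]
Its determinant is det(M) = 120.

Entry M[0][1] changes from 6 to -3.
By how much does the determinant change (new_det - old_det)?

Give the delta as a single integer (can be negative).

Answer: -144

Derivation:
Cofactor C_01 = 16
Entry delta = -3 - 6 = -9
Det delta = entry_delta * cofactor = -9 * 16 = -144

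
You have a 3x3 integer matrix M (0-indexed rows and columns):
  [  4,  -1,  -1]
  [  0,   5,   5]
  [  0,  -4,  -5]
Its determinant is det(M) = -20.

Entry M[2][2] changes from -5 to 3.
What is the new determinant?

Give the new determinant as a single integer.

Answer: 140

Derivation:
det is linear in row 2: changing M[2][2] by delta changes det by delta * cofactor(2,2).
Cofactor C_22 = (-1)^(2+2) * minor(2,2) = 20
Entry delta = 3 - -5 = 8
Det delta = 8 * 20 = 160
New det = -20 + 160 = 140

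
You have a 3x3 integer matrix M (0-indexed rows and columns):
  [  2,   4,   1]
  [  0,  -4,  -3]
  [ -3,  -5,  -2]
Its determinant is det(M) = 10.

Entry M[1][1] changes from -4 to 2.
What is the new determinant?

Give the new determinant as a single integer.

Answer: 4

Derivation:
det is linear in row 1: changing M[1][1] by delta changes det by delta * cofactor(1,1).
Cofactor C_11 = (-1)^(1+1) * minor(1,1) = -1
Entry delta = 2 - -4 = 6
Det delta = 6 * -1 = -6
New det = 10 + -6 = 4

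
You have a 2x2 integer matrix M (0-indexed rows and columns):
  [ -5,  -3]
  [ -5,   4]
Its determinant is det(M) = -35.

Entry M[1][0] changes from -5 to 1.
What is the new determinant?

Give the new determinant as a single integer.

det is linear in row 1: changing M[1][0] by delta changes det by delta * cofactor(1,0).
Cofactor C_10 = (-1)^(1+0) * minor(1,0) = 3
Entry delta = 1 - -5 = 6
Det delta = 6 * 3 = 18
New det = -35 + 18 = -17

Answer: -17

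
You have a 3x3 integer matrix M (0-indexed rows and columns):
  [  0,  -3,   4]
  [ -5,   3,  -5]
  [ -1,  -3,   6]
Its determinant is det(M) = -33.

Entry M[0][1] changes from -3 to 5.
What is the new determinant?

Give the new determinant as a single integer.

Answer: 247

Derivation:
det is linear in row 0: changing M[0][1] by delta changes det by delta * cofactor(0,1).
Cofactor C_01 = (-1)^(0+1) * minor(0,1) = 35
Entry delta = 5 - -3 = 8
Det delta = 8 * 35 = 280
New det = -33 + 280 = 247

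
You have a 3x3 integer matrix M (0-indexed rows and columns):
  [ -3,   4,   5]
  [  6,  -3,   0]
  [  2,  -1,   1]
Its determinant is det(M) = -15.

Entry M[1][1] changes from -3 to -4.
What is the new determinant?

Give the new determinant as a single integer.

det is linear in row 1: changing M[1][1] by delta changes det by delta * cofactor(1,1).
Cofactor C_11 = (-1)^(1+1) * minor(1,1) = -13
Entry delta = -4 - -3 = -1
Det delta = -1 * -13 = 13
New det = -15 + 13 = -2

Answer: -2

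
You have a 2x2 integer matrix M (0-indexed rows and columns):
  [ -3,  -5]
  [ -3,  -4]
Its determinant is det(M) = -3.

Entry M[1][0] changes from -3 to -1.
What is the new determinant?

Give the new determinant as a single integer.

Answer: 7

Derivation:
det is linear in row 1: changing M[1][0] by delta changes det by delta * cofactor(1,0).
Cofactor C_10 = (-1)^(1+0) * minor(1,0) = 5
Entry delta = -1 - -3 = 2
Det delta = 2 * 5 = 10
New det = -3 + 10 = 7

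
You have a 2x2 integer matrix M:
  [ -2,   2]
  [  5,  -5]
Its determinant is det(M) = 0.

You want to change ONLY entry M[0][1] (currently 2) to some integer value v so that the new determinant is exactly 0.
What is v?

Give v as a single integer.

Answer: 2

Derivation:
det is linear in entry M[0][1]: det = old_det + (v - 2) * C_01
Cofactor C_01 = -5
Want det = 0: 0 + (v - 2) * -5 = 0
  (v - 2) = 0 / -5 = 0
  v = 2 + (0) = 2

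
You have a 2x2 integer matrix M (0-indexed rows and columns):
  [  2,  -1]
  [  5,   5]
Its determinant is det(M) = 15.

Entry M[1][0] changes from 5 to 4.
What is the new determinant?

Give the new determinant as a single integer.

det is linear in row 1: changing M[1][0] by delta changes det by delta * cofactor(1,0).
Cofactor C_10 = (-1)^(1+0) * minor(1,0) = 1
Entry delta = 4 - 5 = -1
Det delta = -1 * 1 = -1
New det = 15 + -1 = 14

Answer: 14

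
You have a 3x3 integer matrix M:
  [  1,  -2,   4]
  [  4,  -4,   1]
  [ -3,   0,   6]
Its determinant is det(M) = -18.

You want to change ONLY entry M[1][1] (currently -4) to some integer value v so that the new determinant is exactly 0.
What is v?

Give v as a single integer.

Answer: -3

Derivation:
det is linear in entry M[1][1]: det = old_det + (v - -4) * C_11
Cofactor C_11 = 18
Want det = 0: -18 + (v - -4) * 18 = 0
  (v - -4) = 18 / 18 = 1
  v = -4 + (1) = -3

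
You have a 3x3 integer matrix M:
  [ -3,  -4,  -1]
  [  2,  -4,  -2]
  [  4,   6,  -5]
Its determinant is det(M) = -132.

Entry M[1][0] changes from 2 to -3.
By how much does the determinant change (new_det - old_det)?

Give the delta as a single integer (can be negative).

Cofactor C_10 = -26
Entry delta = -3 - 2 = -5
Det delta = entry_delta * cofactor = -5 * -26 = 130

Answer: 130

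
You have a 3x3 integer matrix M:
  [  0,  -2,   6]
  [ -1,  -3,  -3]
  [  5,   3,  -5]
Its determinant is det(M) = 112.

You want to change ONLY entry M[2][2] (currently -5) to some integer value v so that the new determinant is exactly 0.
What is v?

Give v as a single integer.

det is linear in entry M[2][2]: det = old_det + (v - -5) * C_22
Cofactor C_22 = -2
Want det = 0: 112 + (v - -5) * -2 = 0
  (v - -5) = -112 / -2 = 56
  v = -5 + (56) = 51

Answer: 51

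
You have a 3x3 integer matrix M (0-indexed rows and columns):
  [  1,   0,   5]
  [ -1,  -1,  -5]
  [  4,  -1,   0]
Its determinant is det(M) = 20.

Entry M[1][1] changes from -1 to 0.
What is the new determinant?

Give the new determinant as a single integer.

det is linear in row 1: changing M[1][1] by delta changes det by delta * cofactor(1,1).
Cofactor C_11 = (-1)^(1+1) * minor(1,1) = -20
Entry delta = 0 - -1 = 1
Det delta = 1 * -20 = -20
New det = 20 + -20 = 0

Answer: 0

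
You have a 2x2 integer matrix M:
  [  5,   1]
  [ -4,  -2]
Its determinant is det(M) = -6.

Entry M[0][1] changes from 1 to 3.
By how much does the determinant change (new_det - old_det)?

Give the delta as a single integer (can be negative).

Answer: 8

Derivation:
Cofactor C_01 = 4
Entry delta = 3 - 1 = 2
Det delta = entry_delta * cofactor = 2 * 4 = 8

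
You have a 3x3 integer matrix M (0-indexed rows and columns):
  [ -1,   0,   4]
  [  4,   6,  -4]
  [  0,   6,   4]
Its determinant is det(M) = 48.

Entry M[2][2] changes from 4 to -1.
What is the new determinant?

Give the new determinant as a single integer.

det is linear in row 2: changing M[2][2] by delta changes det by delta * cofactor(2,2).
Cofactor C_22 = (-1)^(2+2) * minor(2,2) = -6
Entry delta = -1 - 4 = -5
Det delta = -5 * -6 = 30
New det = 48 + 30 = 78

Answer: 78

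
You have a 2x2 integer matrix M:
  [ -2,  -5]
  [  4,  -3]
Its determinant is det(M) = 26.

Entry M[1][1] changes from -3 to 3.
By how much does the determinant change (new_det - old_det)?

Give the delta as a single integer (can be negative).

Cofactor C_11 = -2
Entry delta = 3 - -3 = 6
Det delta = entry_delta * cofactor = 6 * -2 = -12

Answer: -12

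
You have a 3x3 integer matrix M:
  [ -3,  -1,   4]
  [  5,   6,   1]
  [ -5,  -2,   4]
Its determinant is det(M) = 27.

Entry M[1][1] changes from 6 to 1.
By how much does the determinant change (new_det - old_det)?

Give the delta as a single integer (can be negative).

Answer: -40

Derivation:
Cofactor C_11 = 8
Entry delta = 1 - 6 = -5
Det delta = entry_delta * cofactor = -5 * 8 = -40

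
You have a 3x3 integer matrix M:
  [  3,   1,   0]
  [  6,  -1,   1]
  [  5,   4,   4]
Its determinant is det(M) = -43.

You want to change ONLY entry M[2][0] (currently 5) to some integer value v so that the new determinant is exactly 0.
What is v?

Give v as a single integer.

det is linear in entry M[2][0]: det = old_det + (v - 5) * C_20
Cofactor C_20 = 1
Want det = 0: -43 + (v - 5) * 1 = 0
  (v - 5) = 43 / 1 = 43
  v = 5 + (43) = 48

Answer: 48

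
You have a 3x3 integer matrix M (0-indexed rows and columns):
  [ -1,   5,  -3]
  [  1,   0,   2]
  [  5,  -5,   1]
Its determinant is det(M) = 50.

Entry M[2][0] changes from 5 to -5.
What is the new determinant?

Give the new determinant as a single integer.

det is linear in row 2: changing M[2][0] by delta changes det by delta * cofactor(2,0).
Cofactor C_20 = (-1)^(2+0) * minor(2,0) = 10
Entry delta = -5 - 5 = -10
Det delta = -10 * 10 = -100
New det = 50 + -100 = -50

Answer: -50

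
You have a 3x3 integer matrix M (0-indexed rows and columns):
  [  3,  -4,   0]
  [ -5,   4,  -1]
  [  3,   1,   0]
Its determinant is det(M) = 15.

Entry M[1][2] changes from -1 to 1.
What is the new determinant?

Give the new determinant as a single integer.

det is linear in row 1: changing M[1][2] by delta changes det by delta * cofactor(1,2).
Cofactor C_12 = (-1)^(1+2) * minor(1,2) = -15
Entry delta = 1 - -1 = 2
Det delta = 2 * -15 = -30
New det = 15 + -30 = -15

Answer: -15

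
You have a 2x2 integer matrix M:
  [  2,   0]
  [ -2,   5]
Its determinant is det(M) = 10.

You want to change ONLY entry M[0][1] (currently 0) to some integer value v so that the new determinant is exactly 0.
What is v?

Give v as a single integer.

Answer: -5

Derivation:
det is linear in entry M[0][1]: det = old_det + (v - 0) * C_01
Cofactor C_01 = 2
Want det = 0: 10 + (v - 0) * 2 = 0
  (v - 0) = -10 / 2 = -5
  v = 0 + (-5) = -5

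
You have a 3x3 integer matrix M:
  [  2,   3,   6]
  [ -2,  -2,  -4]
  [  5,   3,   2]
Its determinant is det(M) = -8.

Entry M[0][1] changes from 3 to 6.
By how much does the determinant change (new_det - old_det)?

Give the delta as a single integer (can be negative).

Cofactor C_01 = -16
Entry delta = 6 - 3 = 3
Det delta = entry_delta * cofactor = 3 * -16 = -48

Answer: -48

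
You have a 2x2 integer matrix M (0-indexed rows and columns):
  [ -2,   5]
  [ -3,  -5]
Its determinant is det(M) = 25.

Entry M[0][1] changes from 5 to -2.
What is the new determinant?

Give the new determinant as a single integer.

det is linear in row 0: changing M[0][1] by delta changes det by delta * cofactor(0,1).
Cofactor C_01 = (-1)^(0+1) * minor(0,1) = 3
Entry delta = -2 - 5 = -7
Det delta = -7 * 3 = -21
New det = 25 + -21 = 4

Answer: 4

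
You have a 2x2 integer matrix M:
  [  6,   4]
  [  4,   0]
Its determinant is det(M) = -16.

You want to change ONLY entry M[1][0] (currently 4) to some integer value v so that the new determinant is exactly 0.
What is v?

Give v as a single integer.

det is linear in entry M[1][0]: det = old_det + (v - 4) * C_10
Cofactor C_10 = -4
Want det = 0: -16 + (v - 4) * -4 = 0
  (v - 4) = 16 / -4 = -4
  v = 4 + (-4) = 0

Answer: 0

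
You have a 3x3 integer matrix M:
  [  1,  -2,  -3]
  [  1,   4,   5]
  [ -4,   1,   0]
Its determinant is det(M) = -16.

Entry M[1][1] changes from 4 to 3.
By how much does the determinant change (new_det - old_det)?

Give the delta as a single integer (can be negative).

Cofactor C_11 = -12
Entry delta = 3 - 4 = -1
Det delta = entry_delta * cofactor = -1 * -12 = 12

Answer: 12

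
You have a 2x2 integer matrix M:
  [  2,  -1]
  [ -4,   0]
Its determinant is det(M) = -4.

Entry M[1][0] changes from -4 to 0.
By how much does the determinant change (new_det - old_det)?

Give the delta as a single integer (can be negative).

Answer: 4

Derivation:
Cofactor C_10 = 1
Entry delta = 0 - -4 = 4
Det delta = entry_delta * cofactor = 4 * 1 = 4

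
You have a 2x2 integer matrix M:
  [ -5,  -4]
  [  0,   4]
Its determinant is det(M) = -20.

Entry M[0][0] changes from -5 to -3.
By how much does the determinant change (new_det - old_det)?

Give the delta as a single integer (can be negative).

Cofactor C_00 = 4
Entry delta = -3 - -5 = 2
Det delta = entry_delta * cofactor = 2 * 4 = 8

Answer: 8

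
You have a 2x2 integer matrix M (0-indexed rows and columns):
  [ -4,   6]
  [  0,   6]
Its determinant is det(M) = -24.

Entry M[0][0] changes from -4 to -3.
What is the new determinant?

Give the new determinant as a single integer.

det is linear in row 0: changing M[0][0] by delta changes det by delta * cofactor(0,0).
Cofactor C_00 = (-1)^(0+0) * minor(0,0) = 6
Entry delta = -3 - -4 = 1
Det delta = 1 * 6 = 6
New det = -24 + 6 = -18

Answer: -18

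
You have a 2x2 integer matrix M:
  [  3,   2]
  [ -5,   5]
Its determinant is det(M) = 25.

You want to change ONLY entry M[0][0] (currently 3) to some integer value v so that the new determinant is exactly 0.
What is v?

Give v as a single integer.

Answer: -2

Derivation:
det is linear in entry M[0][0]: det = old_det + (v - 3) * C_00
Cofactor C_00 = 5
Want det = 0: 25 + (v - 3) * 5 = 0
  (v - 3) = -25 / 5 = -5
  v = 3 + (-5) = -2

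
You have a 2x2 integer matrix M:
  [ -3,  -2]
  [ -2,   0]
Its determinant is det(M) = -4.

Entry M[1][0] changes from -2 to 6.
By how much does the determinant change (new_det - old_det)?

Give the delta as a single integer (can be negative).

Cofactor C_10 = 2
Entry delta = 6 - -2 = 8
Det delta = entry_delta * cofactor = 8 * 2 = 16

Answer: 16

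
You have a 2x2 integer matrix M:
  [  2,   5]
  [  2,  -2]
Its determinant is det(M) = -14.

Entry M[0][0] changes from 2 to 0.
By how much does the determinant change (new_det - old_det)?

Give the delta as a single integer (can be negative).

Cofactor C_00 = -2
Entry delta = 0 - 2 = -2
Det delta = entry_delta * cofactor = -2 * -2 = 4

Answer: 4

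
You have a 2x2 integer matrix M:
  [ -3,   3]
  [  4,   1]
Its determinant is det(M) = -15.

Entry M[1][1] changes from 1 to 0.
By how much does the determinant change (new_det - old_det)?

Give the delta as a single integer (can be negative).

Cofactor C_11 = -3
Entry delta = 0 - 1 = -1
Det delta = entry_delta * cofactor = -1 * -3 = 3

Answer: 3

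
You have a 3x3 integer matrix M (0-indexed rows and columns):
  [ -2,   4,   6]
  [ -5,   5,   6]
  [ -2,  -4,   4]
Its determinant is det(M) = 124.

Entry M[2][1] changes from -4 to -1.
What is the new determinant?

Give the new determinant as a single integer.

det is linear in row 2: changing M[2][1] by delta changes det by delta * cofactor(2,1).
Cofactor C_21 = (-1)^(2+1) * minor(2,1) = -18
Entry delta = -1 - -4 = 3
Det delta = 3 * -18 = -54
New det = 124 + -54 = 70

Answer: 70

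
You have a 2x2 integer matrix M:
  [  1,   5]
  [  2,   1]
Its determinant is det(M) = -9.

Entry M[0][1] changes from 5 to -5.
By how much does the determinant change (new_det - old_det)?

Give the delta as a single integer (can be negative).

Answer: 20

Derivation:
Cofactor C_01 = -2
Entry delta = -5 - 5 = -10
Det delta = entry_delta * cofactor = -10 * -2 = 20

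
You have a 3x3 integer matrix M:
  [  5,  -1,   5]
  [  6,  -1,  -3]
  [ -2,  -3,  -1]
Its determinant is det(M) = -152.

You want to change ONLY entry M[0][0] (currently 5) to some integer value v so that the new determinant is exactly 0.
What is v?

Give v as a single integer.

Answer: -14

Derivation:
det is linear in entry M[0][0]: det = old_det + (v - 5) * C_00
Cofactor C_00 = -8
Want det = 0: -152 + (v - 5) * -8 = 0
  (v - 5) = 152 / -8 = -19
  v = 5 + (-19) = -14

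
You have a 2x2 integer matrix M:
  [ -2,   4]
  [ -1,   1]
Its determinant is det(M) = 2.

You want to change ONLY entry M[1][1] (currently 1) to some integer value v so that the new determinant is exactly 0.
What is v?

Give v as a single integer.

Answer: 2

Derivation:
det is linear in entry M[1][1]: det = old_det + (v - 1) * C_11
Cofactor C_11 = -2
Want det = 0: 2 + (v - 1) * -2 = 0
  (v - 1) = -2 / -2 = 1
  v = 1 + (1) = 2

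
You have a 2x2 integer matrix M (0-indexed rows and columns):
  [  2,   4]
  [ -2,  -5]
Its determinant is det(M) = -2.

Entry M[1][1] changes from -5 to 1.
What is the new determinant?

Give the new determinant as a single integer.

det is linear in row 1: changing M[1][1] by delta changes det by delta * cofactor(1,1).
Cofactor C_11 = (-1)^(1+1) * minor(1,1) = 2
Entry delta = 1 - -5 = 6
Det delta = 6 * 2 = 12
New det = -2 + 12 = 10

Answer: 10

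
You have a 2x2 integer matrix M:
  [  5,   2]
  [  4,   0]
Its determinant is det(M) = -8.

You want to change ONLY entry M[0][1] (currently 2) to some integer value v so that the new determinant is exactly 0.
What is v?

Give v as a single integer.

det is linear in entry M[0][1]: det = old_det + (v - 2) * C_01
Cofactor C_01 = -4
Want det = 0: -8 + (v - 2) * -4 = 0
  (v - 2) = 8 / -4 = -2
  v = 2 + (-2) = 0

Answer: 0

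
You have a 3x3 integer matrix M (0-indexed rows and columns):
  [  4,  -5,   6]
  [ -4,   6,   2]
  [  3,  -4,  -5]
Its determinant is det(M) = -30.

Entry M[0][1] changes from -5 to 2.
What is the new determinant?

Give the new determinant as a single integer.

det is linear in row 0: changing M[0][1] by delta changes det by delta * cofactor(0,1).
Cofactor C_01 = (-1)^(0+1) * minor(0,1) = -14
Entry delta = 2 - -5 = 7
Det delta = 7 * -14 = -98
New det = -30 + -98 = -128

Answer: -128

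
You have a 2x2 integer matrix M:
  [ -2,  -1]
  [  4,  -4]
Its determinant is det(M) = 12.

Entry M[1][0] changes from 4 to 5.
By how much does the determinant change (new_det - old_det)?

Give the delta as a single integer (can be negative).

Cofactor C_10 = 1
Entry delta = 5 - 4 = 1
Det delta = entry_delta * cofactor = 1 * 1 = 1

Answer: 1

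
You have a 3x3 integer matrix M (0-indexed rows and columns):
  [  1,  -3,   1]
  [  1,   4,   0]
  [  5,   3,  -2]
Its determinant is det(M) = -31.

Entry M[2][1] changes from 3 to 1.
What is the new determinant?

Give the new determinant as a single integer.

Answer: -33

Derivation:
det is linear in row 2: changing M[2][1] by delta changes det by delta * cofactor(2,1).
Cofactor C_21 = (-1)^(2+1) * minor(2,1) = 1
Entry delta = 1 - 3 = -2
Det delta = -2 * 1 = -2
New det = -31 + -2 = -33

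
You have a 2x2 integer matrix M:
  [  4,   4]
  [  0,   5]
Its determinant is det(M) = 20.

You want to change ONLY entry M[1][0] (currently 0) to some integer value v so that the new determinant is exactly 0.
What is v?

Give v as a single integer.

Answer: 5

Derivation:
det is linear in entry M[1][0]: det = old_det + (v - 0) * C_10
Cofactor C_10 = -4
Want det = 0: 20 + (v - 0) * -4 = 0
  (v - 0) = -20 / -4 = 5
  v = 0 + (5) = 5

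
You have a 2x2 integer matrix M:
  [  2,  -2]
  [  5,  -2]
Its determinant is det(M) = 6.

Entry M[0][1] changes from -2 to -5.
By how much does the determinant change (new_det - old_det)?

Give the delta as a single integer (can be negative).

Cofactor C_01 = -5
Entry delta = -5 - -2 = -3
Det delta = entry_delta * cofactor = -3 * -5 = 15

Answer: 15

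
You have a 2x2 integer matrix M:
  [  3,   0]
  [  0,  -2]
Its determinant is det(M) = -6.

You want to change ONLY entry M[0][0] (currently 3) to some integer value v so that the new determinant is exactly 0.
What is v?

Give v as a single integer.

det is linear in entry M[0][0]: det = old_det + (v - 3) * C_00
Cofactor C_00 = -2
Want det = 0: -6 + (v - 3) * -2 = 0
  (v - 3) = 6 / -2 = -3
  v = 3 + (-3) = 0

Answer: 0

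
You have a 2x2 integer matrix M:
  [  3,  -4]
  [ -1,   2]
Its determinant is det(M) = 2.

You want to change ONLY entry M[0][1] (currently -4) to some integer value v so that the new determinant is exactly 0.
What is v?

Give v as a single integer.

Answer: -6

Derivation:
det is linear in entry M[0][1]: det = old_det + (v - -4) * C_01
Cofactor C_01 = 1
Want det = 0: 2 + (v - -4) * 1 = 0
  (v - -4) = -2 / 1 = -2
  v = -4 + (-2) = -6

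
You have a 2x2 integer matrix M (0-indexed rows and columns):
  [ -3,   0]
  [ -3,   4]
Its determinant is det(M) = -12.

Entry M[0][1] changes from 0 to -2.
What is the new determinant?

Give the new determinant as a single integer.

Answer: -18

Derivation:
det is linear in row 0: changing M[0][1] by delta changes det by delta * cofactor(0,1).
Cofactor C_01 = (-1)^(0+1) * minor(0,1) = 3
Entry delta = -2 - 0 = -2
Det delta = -2 * 3 = -6
New det = -12 + -6 = -18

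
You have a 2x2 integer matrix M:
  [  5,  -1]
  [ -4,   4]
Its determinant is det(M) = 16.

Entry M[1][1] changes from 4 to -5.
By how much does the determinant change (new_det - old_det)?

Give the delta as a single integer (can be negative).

Cofactor C_11 = 5
Entry delta = -5 - 4 = -9
Det delta = entry_delta * cofactor = -9 * 5 = -45

Answer: -45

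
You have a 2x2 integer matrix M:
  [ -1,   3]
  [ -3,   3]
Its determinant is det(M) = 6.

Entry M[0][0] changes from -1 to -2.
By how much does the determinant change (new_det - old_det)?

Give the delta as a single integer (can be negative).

Answer: -3

Derivation:
Cofactor C_00 = 3
Entry delta = -2 - -1 = -1
Det delta = entry_delta * cofactor = -1 * 3 = -3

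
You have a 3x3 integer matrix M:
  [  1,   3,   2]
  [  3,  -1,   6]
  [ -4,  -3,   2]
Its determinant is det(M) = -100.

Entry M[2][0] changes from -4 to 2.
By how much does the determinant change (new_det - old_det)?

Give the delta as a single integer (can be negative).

Cofactor C_20 = 20
Entry delta = 2 - -4 = 6
Det delta = entry_delta * cofactor = 6 * 20 = 120

Answer: 120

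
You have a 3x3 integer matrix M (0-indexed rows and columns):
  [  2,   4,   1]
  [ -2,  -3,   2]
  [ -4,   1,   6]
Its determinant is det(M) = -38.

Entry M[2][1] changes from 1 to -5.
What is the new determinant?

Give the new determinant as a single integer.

Answer: -2

Derivation:
det is linear in row 2: changing M[2][1] by delta changes det by delta * cofactor(2,1).
Cofactor C_21 = (-1)^(2+1) * minor(2,1) = -6
Entry delta = -5 - 1 = -6
Det delta = -6 * -6 = 36
New det = -38 + 36 = -2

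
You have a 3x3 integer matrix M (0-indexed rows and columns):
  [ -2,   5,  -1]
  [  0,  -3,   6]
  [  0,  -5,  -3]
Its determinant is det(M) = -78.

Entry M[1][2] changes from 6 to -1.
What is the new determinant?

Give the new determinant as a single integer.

det is linear in row 1: changing M[1][2] by delta changes det by delta * cofactor(1,2).
Cofactor C_12 = (-1)^(1+2) * minor(1,2) = -10
Entry delta = -1 - 6 = -7
Det delta = -7 * -10 = 70
New det = -78 + 70 = -8

Answer: -8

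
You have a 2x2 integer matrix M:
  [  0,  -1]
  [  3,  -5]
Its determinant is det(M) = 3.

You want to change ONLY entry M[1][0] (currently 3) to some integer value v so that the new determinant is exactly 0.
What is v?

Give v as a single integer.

Answer: 0

Derivation:
det is linear in entry M[1][0]: det = old_det + (v - 3) * C_10
Cofactor C_10 = 1
Want det = 0: 3 + (v - 3) * 1 = 0
  (v - 3) = -3 / 1 = -3
  v = 3 + (-3) = 0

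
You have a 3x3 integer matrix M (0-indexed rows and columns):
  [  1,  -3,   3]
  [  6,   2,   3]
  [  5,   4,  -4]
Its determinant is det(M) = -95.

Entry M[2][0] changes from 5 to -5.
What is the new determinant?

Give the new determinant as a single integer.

det is linear in row 2: changing M[2][0] by delta changes det by delta * cofactor(2,0).
Cofactor C_20 = (-1)^(2+0) * minor(2,0) = -15
Entry delta = -5 - 5 = -10
Det delta = -10 * -15 = 150
New det = -95 + 150 = 55

Answer: 55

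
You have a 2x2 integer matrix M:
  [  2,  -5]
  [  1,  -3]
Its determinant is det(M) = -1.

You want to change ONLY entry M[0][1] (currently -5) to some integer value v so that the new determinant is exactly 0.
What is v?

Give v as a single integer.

det is linear in entry M[0][1]: det = old_det + (v - -5) * C_01
Cofactor C_01 = -1
Want det = 0: -1 + (v - -5) * -1 = 0
  (v - -5) = 1 / -1 = -1
  v = -5 + (-1) = -6

Answer: -6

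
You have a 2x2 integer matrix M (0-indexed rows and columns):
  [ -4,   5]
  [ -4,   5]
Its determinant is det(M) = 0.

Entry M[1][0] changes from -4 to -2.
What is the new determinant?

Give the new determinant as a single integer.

Answer: -10

Derivation:
det is linear in row 1: changing M[1][0] by delta changes det by delta * cofactor(1,0).
Cofactor C_10 = (-1)^(1+0) * minor(1,0) = -5
Entry delta = -2 - -4 = 2
Det delta = 2 * -5 = -10
New det = 0 + -10 = -10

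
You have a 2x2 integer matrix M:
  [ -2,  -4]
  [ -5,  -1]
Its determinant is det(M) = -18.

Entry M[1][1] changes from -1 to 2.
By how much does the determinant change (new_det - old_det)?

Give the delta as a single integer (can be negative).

Cofactor C_11 = -2
Entry delta = 2 - -1 = 3
Det delta = entry_delta * cofactor = 3 * -2 = -6

Answer: -6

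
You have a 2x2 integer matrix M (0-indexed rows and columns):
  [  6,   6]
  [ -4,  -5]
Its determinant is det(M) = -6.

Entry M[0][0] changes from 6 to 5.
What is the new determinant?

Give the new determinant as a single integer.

det is linear in row 0: changing M[0][0] by delta changes det by delta * cofactor(0,0).
Cofactor C_00 = (-1)^(0+0) * minor(0,0) = -5
Entry delta = 5 - 6 = -1
Det delta = -1 * -5 = 5
New det = -6 + 5 = -1

Answer: -1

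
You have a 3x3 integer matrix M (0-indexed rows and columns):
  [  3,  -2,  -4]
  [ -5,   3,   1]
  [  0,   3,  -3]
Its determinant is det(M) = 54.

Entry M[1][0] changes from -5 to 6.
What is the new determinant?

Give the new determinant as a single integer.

Answer: -144

Derivation:
det is linear in row 1: changing M[1][0] by delta changes det by delta * cofactor(1,0).
Cofactor C_10 = (-1)^(1+0) * minor(1,0) = -18
Entry delta = 6 - -5 = 11
Det delta = 11 * -18 = -198
New det = 54 + -198 = -144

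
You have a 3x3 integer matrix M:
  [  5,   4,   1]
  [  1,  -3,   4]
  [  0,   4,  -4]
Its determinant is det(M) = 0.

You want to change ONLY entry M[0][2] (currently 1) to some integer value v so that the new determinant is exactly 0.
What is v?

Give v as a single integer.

det is linear in entry M[0][2]: det = old_det + (v - 1) * C_02
Cofactor C_02 = 4
Want det = 0: 0 + (v - 1) * 4 = 0
  (v - 1) = 0 / 4 = 0
  v = 1 + (0) = 1

Answer: 1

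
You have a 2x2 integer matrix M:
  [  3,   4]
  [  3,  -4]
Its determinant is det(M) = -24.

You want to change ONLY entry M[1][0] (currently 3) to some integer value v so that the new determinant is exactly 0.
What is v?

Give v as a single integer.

Answer: -3

Derivation:
det is linear in entry M[1][0]: det = old_det + (v - 3) * C_10
Cofactor C_10 = -4
Want det = 0: -24 + (v - 3) * -4 = 0
  (v - 3) = 24 / -4 = -6
  v = 3 + (-6) = -3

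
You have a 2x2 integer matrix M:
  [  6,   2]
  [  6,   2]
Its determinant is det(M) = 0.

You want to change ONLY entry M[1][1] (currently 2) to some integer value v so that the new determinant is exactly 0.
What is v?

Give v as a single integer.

det is linear in entry M[1][1]: det = old_det + (v - 2) * C_11
Cofactor C_11 = 6
Want det = 0: 0 + (v - 2) * 6 = 0
  (v - 2) = 0 / 6 = 0
  v = 2 + (0) = 2

Answer: 2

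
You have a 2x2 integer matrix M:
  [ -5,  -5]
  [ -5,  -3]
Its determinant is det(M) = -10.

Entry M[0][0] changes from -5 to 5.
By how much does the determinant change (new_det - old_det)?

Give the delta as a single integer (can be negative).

Cofactor C_00 = -3
Entry delta = 5 - -5 = 10
Det delta = entry_delta * cofactor = 10 * -3 = -30

Answer: -30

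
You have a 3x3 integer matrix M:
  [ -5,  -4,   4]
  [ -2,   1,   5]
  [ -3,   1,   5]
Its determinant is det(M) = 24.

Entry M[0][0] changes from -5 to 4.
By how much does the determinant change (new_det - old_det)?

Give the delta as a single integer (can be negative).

Answer: 0

Derivation:
Cofactor C_00 = 0
Entry delta = 4 - -5 = 9
Det delta = entry_delta * cofactor = 9 * 0 = 0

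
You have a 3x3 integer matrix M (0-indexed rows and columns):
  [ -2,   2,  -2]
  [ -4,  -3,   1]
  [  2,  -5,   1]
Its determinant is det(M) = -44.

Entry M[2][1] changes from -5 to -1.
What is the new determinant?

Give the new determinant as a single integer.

Answer: -4

Derivation:
det is linear in row 2: changing M[2][1] by delta changes det by delta * cofactor(2,1).
Cofactor C_21 = (-1)^(2+1) * minor(2,1) = 10
Entry delta = -1 - -5 = 4
Det delta = 4 * 10 = 40
New det = -44 + 40 = -4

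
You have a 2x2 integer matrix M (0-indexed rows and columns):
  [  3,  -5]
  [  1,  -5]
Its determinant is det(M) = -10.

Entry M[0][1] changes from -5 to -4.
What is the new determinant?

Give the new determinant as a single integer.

Answer: -11

Derivation:
det is linear in row 0: changing M[0][1] by delta changes det by delta * cofactor(0,1).
Cofactor C_01 = (-1)^(0+1) * minor(0,1) = -1
Entry delta = -4 - -5 = 1
Det delta = 1 * -1 = -1
New det = -10 + -1 = -11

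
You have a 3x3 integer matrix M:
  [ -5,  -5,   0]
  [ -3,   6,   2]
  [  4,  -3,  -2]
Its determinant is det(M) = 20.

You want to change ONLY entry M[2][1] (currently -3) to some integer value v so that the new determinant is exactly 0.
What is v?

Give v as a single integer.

Answer: -5

Derivation:
det is linear in entry M[2][1]: det = old_det + (v - -3) * C_21
Cofactor C_21 = 10
Want det = 0: 20 + (v - -3) * 10 = 0
  (v - -3) = -20 / 10 = -2
  v = -3 + (-2) = -5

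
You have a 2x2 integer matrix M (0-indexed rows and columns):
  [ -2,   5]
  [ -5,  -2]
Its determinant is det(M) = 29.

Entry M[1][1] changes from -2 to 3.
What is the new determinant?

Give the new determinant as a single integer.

det is linear in row 1: changing M[1][1] by delta changes det by delta * cofactor(1,1).
Cofactor C_11 = (-1)^(1+1) * minor(1,1) = -2
Entry delta = 3 - -2 = 5
Det delta = 5 * -2 = -10
New det = 29 + -10 = 19

Answer: 19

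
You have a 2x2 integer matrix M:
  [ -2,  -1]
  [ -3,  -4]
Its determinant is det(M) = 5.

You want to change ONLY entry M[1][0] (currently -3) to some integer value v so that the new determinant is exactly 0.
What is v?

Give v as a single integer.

Answer: -8

Derivation:
det is linear in entry M[1][0]: det = old_det + (v - -3) * C_10
Cofactor C_10 = 1
Want det = 0: 5 + (v - -3) * 1 = 0
  (v - -3) = -5 / 1 = -5
  v = -3 + (-5) = -8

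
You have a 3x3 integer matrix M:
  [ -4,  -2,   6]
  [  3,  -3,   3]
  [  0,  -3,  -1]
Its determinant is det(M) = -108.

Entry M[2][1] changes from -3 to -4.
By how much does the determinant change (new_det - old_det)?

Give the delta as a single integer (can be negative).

Cofactor C_21 = 30
Entry delta = -4 - -3 = -1
Det delta = entry_delta * cofactor = -1 * 30 = -30

Answer: -30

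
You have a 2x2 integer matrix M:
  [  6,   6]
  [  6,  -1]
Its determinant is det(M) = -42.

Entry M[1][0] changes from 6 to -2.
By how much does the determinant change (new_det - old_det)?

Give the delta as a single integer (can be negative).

Cofactor C_10 = -6
Entry delta = -2 - 6 = -8
Det delta = entry_delta * cofactor = -8 * -6 = 48

Answer: 48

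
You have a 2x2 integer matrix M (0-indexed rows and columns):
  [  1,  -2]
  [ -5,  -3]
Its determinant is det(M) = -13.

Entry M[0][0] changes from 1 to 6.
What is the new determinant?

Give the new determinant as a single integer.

Answer: -28

Derivation:
det is linear in row 0: changing M[0][0] by delta changes det by delta * cofactor(0,0).
Cofactor C_00 = (-1)^(0+0) * minor(0,0) = -3
Entry delta = 6 - 1 = 5
Det delta = 5 * -3 = -15
New det = -13 + -15 = -28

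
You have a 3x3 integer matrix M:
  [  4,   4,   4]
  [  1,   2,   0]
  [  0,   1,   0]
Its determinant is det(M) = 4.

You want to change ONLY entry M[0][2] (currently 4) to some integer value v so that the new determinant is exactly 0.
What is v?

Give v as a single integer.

det is linear in entry M[0][2]: det = old_det + (v - 4) * C_02
Cofactor C_02 = 1
Want det = 0: 4 + (v - 4) * 1 = 0
  (v - 4) = -4 / 1 = -4
  v = 4 + (-4) = 0

Answer: 0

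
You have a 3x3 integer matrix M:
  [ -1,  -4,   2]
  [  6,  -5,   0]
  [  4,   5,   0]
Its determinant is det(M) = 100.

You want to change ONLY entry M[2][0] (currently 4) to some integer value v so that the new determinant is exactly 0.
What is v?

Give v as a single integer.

det is linear in entry M[2][0]: det = old_det + (v - 4) * C_20
Cofactor C_20 = 10
Want det = 0: 100 + (v - 4) * 10 = 0
  (v - 4) = -100 / 10 = -10
  v = 4 + (-10) = -6

Answer: -6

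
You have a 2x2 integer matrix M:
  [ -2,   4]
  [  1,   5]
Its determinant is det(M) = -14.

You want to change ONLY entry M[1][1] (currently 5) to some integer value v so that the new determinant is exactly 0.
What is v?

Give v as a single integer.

Answer: -2

Derivation:
det is linear in entry M[1][1]: det = old_det + (v - 5) * C_11
Cofactor C_11 = -2
Want det = 0: -14 + (v - 5) * -2 = 0
  (v - 5) = 14 / -2 = -7
  v = 5 + (-7) = -2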